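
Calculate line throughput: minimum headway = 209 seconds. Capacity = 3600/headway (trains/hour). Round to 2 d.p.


Capacity = 3600 / headway
Capacity = 3600 / 209
Capacity = 17.22 trains/hour

17.22


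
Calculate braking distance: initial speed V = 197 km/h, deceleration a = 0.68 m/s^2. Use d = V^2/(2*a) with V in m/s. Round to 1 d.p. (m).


Convert speed: V = 197 / 3.6 = 54.7222 m/s
V^2 = 2994.5216
d = 2994.5216 / (2 * 0.68)
d = 2994.5216 / 1.36
d = 2201.9 m

2201.9


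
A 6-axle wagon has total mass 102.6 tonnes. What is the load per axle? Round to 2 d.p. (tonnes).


Load per axle = total weight / number of axles
Load = 102.6 / 6
Load = 17.10 tonnes

17.10


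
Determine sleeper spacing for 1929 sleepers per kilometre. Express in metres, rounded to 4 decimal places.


Spacing = 1000 m / number of sleepers
Spacing = 1000 / 1929
Spacing = 0.5184 m

0.5184


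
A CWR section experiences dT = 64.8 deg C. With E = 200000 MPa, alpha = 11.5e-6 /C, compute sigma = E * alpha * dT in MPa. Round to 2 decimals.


sigma = E * alpha * dT
sigma = 200000 * 11.5e-6 * 64.8
sigma = 2.3 * 64.8
sigma = 149.04 MPa

149.04


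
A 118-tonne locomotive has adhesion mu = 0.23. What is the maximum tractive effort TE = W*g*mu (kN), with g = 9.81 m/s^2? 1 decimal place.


TE_max = W * g * mu
TE_max = 118 * 9.81 * 0.23
TE_max = 1157.58 * 0.23
TE_max = 266.2 kN

266.2


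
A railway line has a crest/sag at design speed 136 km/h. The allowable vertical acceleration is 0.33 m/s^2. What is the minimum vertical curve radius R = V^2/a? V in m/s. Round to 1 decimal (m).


Convert speed: V = 136 / 3.6 = 37.7778 m/s
V^2 = 1427.1605 m^2/s^2
R_v = 1427.1605 / 0.33
R_v = 4324.7 m

4324.7


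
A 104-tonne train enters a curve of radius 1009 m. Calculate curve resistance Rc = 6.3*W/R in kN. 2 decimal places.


Rc = 6.3 * W / R
Rc = 6.3 * 104 / 1009
Rc = 655.2 / 1009
Rc = 0.65 kN

0.65


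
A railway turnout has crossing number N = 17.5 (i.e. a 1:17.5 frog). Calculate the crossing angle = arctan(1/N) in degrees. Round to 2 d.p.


1/N = 1/17.5 = 0.057143
angle = arctan(0.057143) = 0.057081 rad
angle = 0.057081 * 180/pi = 3.27 degrees

3.27


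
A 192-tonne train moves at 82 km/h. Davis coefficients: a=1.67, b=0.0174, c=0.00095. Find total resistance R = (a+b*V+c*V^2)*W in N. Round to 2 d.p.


b*V = 0.0174 * 82 = 1.4268
c*V^2 = 0.00095 * 6724 = 6.3878
R_per_t = 1.67 + 1.4268 + 6.3878 = 9.4846 N/t
R_total = 9.4846 * 192 = 1821.04 N

1821.04


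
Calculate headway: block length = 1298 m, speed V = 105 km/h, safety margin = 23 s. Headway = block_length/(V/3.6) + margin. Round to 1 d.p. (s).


V = 105 / 3.6 = 29.1667 m/s
Block traversal time = 1298 / 29.1667 = 44.5029 s
Headway = 44.5029 + 23
Headway = 67.5 s

67.5


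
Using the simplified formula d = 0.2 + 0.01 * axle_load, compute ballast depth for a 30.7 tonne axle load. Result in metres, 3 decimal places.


d = 0.2 + 0.01 * 30.7
d = 0.2 + 0.307
d = 0.507 m

0.507


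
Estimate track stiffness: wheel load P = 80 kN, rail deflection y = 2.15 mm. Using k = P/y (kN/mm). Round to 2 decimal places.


Track stiffness k = P / y
k = 80 / 2.15
k = 37.21 kN/mm

37.21


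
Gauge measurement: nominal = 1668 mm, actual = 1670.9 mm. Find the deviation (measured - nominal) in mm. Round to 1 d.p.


Deviation = measured - nominal
Deviation = 1670.9 - 1668
Deviation = 2.9 mm

2.9


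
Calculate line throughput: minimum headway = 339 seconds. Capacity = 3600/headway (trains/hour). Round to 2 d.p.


Capacity = 3600 / headway
Capacity = 3600 / 339
Capacity = 10.62 trains/hour

10.62


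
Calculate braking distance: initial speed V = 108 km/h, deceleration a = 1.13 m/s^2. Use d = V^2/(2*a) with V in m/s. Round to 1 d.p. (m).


Convert speed: V = 108 / 3.6 = 30.0 m/s
V^2 = 900.0
d = 900.0 / (2 * 1.13)
d = 900.0 / 2.26
d = 398.2 m

398.2


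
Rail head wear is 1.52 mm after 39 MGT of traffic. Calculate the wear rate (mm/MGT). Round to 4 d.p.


Wear rate = total wear / cumulative tonnage
Rate = 1.52 / 39
Rate = 0.0390 mm/MGT

0.0390


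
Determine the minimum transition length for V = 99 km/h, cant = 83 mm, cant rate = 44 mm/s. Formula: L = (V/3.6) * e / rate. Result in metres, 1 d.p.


Convert speed: V = 99 / 3.6 = 27.5 m/s
L = 27.5 * 83 / 44
L = 2282.5 / 44
L = 51.9 m

51.9


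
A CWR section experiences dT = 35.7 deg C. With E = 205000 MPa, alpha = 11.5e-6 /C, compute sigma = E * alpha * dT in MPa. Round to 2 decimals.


sigma = E * alpha * dT
sigma = 205000 * 11.5e-6 * 35.7
sigma = 2.3575 * 35.7
sigma = 84.16 MPa

84.16


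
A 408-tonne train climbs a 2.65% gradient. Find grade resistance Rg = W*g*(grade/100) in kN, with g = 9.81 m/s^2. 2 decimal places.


Rg = W * 9.81 * grade / 100
Rg = 408 * 9.81 * 2.65 / 100
Rg = 4002.48 * 0.0265
Rg = 106.07 kN

106.07


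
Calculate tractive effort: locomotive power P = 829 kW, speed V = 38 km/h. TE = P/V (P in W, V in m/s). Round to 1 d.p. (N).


Convert: P = 829 kW = 829000 W
V = 38 / 3.6 = 10.5556 m/s
TE = 829000 / 10.5556
TE = 78536.8 N

78536.8


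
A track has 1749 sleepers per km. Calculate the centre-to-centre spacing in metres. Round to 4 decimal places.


Spacing = 1000 m / number of sleepers
Spacing = 1000 / 1749
Spacing = 0.5718 m

0.5718


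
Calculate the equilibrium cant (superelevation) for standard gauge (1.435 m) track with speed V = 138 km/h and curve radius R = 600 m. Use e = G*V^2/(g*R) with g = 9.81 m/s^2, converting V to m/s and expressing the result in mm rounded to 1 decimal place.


Convert speed: V = 138 / 3.6 = 38.3333 m/s
Apply formula: e = 1.435 * 38.3333^2 / (9.81 * 600)
e = 1.435 * 1469.4444 / 5886.0
e = 0.358249 m = 358.2 mm

358.2


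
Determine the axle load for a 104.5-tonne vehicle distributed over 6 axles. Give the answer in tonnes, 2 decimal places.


Load per axle = total weight / number of axles
Load = 104.5 / 6
Load = 17.42 tonnes

17.42


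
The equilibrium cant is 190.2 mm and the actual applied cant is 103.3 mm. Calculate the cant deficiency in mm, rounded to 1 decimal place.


Cant deficiency = equilibrium cant - actual cant
CD = 190.2 - 103.3
CD = 86.9 mm

86.9


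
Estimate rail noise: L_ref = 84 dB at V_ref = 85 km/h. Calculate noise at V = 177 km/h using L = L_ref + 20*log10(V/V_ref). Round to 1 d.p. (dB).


V/V_ref = 177 / 85 = 2.082353
log10(2.082353) = 0.318554
20 * 0.318554 = 6.3711
L = 84 + 6.3711 = 90.4 dB

90.4


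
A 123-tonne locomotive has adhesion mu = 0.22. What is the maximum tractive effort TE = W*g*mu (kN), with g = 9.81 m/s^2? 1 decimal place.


TE_max = W * g * mu
TE_max = 123 * 9.81 * 0.22
TE_max = 1206.63 * 0.22
TE_max = 265.5 kN

265.5


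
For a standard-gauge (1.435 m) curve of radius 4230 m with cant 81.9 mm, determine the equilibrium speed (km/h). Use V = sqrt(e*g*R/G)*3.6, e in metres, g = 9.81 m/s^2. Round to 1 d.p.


Convert cant: e = 81.9 mm = 0.0819 m
V_ms = sqrt(0.0819 * 9.81 * 4230 / 1.435)
V_ms = sqrt(2368.325415) = 48.6654 m/s
V = 48.6654 * 3.6 = 175.2 km/h

175.2


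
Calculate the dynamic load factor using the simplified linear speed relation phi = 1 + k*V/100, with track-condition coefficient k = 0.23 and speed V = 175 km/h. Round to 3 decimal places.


phi = 1 + k * V / 100
phi = 1 + 0.23 * 175 / 100
phi = 1 + 0.4025
phi = 1.403

1.403


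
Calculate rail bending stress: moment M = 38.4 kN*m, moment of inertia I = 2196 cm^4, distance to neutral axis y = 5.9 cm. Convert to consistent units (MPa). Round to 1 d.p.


Convert units:
M = 38.4 kN*m = 38400000 N*mm
y = 5.9 cm = 59 mm
I = 2196 cm^4 = 21960000 mm^4
sigma = 38400000 * 59 / 21960000
sigma = 103.2 MPa

103.2


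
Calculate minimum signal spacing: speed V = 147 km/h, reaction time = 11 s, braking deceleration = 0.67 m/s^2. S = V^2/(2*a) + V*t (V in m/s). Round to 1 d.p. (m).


V = 147 / 3.6 = 40.8333 m/s
Braking distance = 40.8333^2 / (2*0.67) = 1244.2993 m
Sighting distance = 40.8333 * 11 = 449.1667 m
S = 1244.2993 + 449.1667 = 1693.5 m

1693.5


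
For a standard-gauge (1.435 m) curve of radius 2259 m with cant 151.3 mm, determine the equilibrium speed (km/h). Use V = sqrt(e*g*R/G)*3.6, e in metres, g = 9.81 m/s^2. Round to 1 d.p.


Convert cant: e = 151.3 mm = 0.1513 m
V_ms = sqrt(0.1513 * 9.81 * 2259 / 1.435)
V_ms = sqrt(2336.534862) = 48.3377 m/s
V = 48.3377 * 3.6 = 174.0 km/h

174.0


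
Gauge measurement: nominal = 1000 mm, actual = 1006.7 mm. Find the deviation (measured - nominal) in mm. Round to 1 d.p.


Deviation = measured - nominal
Deviation = 1006.7 - 1000
Deviation = 6.7 mm

6.7


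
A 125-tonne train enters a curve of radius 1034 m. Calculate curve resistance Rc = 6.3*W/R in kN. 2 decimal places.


Rc = 6.3 * W / R
Rc = 6.3 * 125 / 1034
Rc = 787.5 / 1034
Rc = 0.76 kN

0.76


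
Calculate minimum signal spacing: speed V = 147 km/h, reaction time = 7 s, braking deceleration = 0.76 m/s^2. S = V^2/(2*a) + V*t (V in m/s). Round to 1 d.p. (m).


V = 147 / 3.6 = 40.8333 m/s
Braking distance = 40.8333^2 / (2*0.76) = 1096.9481 m
Sighting distance = 40.8333 * 7 = 285.8333 m
S = 1096.9481 + 285.8333 = 1382.8 m

1382.8


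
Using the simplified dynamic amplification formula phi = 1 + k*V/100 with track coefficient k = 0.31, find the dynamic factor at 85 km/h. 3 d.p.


phi = 1 + k * V / 100
phi = 1 + 0.31 * 85 / 100
phi = 1 + 0.2635
phi = 1.264

1.264


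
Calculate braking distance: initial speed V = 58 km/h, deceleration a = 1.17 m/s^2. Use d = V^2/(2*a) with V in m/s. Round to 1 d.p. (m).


Convert speed: V = 58 / 3.6 = 16.1111 m/s
V^2 = 259.5679
d = 259.5679 / (2 * 1.17)
d = 259.5679 / 2.34
d = 110.9 m

110.9


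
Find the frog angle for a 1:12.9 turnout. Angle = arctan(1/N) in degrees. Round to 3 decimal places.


1/N = 1/12.9 = 0.077519
angle = arctan(0.077519) = 0.077365 rad
angle = 0.077365 * 180/pi = 4.433 degrees

4.433


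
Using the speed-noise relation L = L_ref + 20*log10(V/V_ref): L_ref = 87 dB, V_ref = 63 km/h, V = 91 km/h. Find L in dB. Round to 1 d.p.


V/V_ref = 91 / 63 = 1.444444
log10(1.444444) = 0.159701
20 * 0.159701 = 3.194
L = 87 + 3.194 = 90.2 dB

90.2


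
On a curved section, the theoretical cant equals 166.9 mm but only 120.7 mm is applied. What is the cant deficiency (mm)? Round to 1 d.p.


Cant deficiency = equilibrium cant - actual cant
CD = 166.9 - 120.7
CD = 46.2 mm

46.2


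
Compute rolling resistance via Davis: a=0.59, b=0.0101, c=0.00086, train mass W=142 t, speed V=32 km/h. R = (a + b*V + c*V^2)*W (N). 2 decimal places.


b*V = 0.0101 * 32 = 0.3232
c*V^2 = 0.00086 * 1024 = 0.88064
R_per_t = 0.59 + 0.3232 + 0.88064 = 1.79384 N/t
R_total = 1.79384 * 142 = 254.73 N

254.73


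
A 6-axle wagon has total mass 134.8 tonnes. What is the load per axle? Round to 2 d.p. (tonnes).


Load per axle = total weight / number of axles
Load = 134.8 / 6
Load = 22.47 tonnes

22.47


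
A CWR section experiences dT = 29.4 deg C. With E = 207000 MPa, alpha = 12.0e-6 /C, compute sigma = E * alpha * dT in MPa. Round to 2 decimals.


sigma = E * alpha * dT
sigma = 207000 * 12.0e-6 * 29.4
sigma = 2.484 * 29.4
sigma = 73.03 MPa

73.03


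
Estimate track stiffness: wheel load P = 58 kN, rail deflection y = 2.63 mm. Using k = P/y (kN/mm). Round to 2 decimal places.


Track stiffness k = P / y
k = 58 / 2.63
k = 22.05 kN/mm

22.05


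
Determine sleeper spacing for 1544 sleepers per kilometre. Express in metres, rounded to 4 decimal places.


Spacing = 1000 m / number of sleepers
Spacing = 1000 / 1544
Spacing = 0.6477 m

0.6477


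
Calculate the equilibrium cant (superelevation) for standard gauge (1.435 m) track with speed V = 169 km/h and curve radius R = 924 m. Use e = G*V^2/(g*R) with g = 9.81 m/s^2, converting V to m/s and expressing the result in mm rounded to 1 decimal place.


Convert speed: V = 169 / 3.6 = 46.9444 m/s
Apply formula: e = 1.435 * 46.9444^2 / (9.81 * 924)
e = 1.435 * 2203.7809 / 9064.44
e = 0.348883 m = 348.9 mm

348.9


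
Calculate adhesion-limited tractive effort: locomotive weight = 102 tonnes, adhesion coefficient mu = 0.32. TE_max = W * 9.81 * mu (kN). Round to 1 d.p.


TE_max = W * g * mu
TE_max = 102 * 9.81 * 0.32
TE_max = 1000.62 * 0.32
TE_max = 320.2 kN

320.2


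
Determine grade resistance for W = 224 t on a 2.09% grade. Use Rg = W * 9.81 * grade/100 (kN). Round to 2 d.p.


Rg = W * 9.81 * grade / 100
Rg = 224 * 9.81 * 2.09 / 100
Rg = 2197.44 * 0.0209
Rg = 45.93 kN

45.93


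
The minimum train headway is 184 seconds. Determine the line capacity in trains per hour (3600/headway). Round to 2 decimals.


Capacity = 3600 / headway
Capacity = 3600 / 184
Capacity = 19.57 trains/hour

19.57


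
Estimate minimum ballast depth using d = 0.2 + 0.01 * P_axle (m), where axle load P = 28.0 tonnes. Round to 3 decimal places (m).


d = 0.2 + 0.01 * 28.0
d = 0.2 + 0.28
d = 0.480 m

0.480


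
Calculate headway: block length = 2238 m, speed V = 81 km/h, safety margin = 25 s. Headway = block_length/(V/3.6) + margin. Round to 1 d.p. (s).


V = 81 / 3.6 = 22.5 m/s
Block traversal time = 2238 / 22.5 = 99.4667 s
Headway = 99.4667 + 25
Headway = 124.5 s

124.5


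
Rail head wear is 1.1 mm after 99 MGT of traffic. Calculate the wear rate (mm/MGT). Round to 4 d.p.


Wear rate = total wear / cumulative tonnage
Rate = 1.1 / 99
Rate = 0.0111 mm/MGT

0.0111


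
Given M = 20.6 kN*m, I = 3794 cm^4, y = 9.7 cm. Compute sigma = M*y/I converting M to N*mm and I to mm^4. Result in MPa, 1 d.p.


Convert units:
M = 20.6 kN*m = 20600000 N*mm
y = 9.7 cm = 97 mm
I = 3794 cm^4 = 37940000 mm^4
sigma = 20600000 * 97 / 37940000
sigma = 52.7 MPa

52.7


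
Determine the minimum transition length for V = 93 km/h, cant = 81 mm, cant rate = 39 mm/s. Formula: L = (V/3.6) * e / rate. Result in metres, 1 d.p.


Convert speed: V = 93 / 3.6 = 25.8333 m/s
L = 25.8333 * 81 / 39
L = 2092.5 / 39
L = 53.7 m

53.7


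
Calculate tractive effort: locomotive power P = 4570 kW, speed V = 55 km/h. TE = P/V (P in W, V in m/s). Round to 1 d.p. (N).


Convert: P = 4570 kW = 4570000 W
V = 55 / 3.6 = 15.2778 m/s
TE = 4570000 / 15.2778
TE = 299127.3 N

299127.3


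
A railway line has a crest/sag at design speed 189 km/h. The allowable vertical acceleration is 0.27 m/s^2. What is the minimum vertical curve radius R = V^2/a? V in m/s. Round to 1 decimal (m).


Convert speed: V = 189 / 3.6 = 52.5 m/s
V^2 = 2756.25 m^2/s^2
R_v = 2756.25 / 0.27
R_v = 10208.3 m

10208.3


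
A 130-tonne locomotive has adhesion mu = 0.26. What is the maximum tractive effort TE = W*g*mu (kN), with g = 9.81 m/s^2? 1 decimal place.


TE_max = W * g * mu
TE_max = 130 * 9.81 * 0.26
TE_max = 1275.3 * 0.26
TE_max = 331.6 kN

331.6


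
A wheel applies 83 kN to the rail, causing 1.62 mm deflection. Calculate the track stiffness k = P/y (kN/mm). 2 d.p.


Track stiffness k = P / y
k = 83 / 1.62
k = 51.23 kN/mm

51.23


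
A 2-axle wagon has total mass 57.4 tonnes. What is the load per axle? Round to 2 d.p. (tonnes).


Load per axle = total weight / number of axles
Load = 57.4 / 2
Load = 28.70 tonnes

28.70


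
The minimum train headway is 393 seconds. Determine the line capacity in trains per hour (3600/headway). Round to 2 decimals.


Capacity = 3600 / headway
Capacity = 3600 / 393
Capacity = 9.16 trains/hour

9.16


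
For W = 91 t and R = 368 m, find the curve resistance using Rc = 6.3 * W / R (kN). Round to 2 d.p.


Rc = 6.3 * W / R
Rc = 6.3 * 91 / 368
Rc = 573.3 / 368
Rc = 1.56 kN

1.56


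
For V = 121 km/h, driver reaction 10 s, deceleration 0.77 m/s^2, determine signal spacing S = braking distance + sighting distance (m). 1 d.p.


V = 121 / 3.6 = 33.6111 m/s
Braking distance = 33.6111^2 / (2*0.77) = 733.5758 m
Sighting distance = 33.6111 * 10 = 336.1111 m
S = 733.5758 + 336.1111 = 1069.7 m

1069.7


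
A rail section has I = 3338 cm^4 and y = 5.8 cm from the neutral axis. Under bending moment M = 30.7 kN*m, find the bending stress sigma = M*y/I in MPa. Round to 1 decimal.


Convert units:
M = 30.7 kN*m = 30700000 N*mm
y = 5.8 cm = 58 mm
I = 3338 cm^4 = 33380000 mm^4
sigma = 30700000 * 58 / 33380000
sigma = 53.3 MPa

53.3


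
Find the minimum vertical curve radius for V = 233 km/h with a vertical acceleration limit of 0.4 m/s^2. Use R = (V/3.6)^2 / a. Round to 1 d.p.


Convert speed: V = 233 / 3.6 = 64.7222 m/s
V^2 = 4188.966 m^2/s^2
R_v = 4188.966 / 0.4
R_v = 10472.4 m

10472.4


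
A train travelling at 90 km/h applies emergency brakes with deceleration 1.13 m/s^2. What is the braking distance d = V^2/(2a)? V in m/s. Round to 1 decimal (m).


Convert speed: V = 90 / 3.6 = 25.0 m/s
V^2 = 625.0
d = 625.0 / (2 * 1.13)
d = 625.0 / 2.26
d = 276.5 m

276.5


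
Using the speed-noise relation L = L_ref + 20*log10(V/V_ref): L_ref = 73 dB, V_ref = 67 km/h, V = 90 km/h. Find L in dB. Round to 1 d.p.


V/V_ref = 90 / 67 = 1.343284
log10(1.343284) = 0.128168
20 * 0.128168 = 2.5634
L = 73 + 2.5634 = 75.6 dB

75.6


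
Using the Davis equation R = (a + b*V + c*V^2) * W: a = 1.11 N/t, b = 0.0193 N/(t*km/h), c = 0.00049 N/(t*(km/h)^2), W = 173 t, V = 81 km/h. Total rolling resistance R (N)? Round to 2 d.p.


b*V = 0.0193 * 81 = 1.5633
c*V^2 = 0.00049 * 6561 = 3.21489
R_per_t = 1.11 + 1.5633 + 3.21489 = 5.88819 N/t
R_total = 5.88819 * 173 = 1018.66 N

1018.66


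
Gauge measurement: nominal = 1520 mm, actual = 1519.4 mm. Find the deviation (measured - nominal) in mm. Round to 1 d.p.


Deviation = measured - nominal
Deviation = 1519.4 - 1520
Deviation = -0.6 mm

-0.6


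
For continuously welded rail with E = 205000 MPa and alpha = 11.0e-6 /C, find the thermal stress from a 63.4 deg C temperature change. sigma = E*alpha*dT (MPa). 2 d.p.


sigma = E * alpha * dT
sigma = 205000 * 11.0e-6 * 63.4
sigma = 2.255 * 63.4
sigma = 142.97 MPa

142.97


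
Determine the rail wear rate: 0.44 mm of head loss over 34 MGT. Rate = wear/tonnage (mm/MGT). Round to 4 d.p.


Wear rate = total wear / cumulative tonnage
Rate = 0.44 / 34
Rate = 0.0129 mm/MGT

0.0129


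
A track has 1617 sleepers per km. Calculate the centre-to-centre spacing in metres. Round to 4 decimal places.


Spacing = 1000 m / number of sleepers
Spacing = 1000 / 1617
Spacing = 0.6184 m

0.6184


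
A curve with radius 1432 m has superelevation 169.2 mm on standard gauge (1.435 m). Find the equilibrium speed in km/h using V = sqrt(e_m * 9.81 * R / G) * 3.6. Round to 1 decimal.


Convert cant: e = 169.2 mm = 0.1692 m
V_ms = sqrt(0.1692 * 9.81 * 1432 / 1.435)
V_ms = sqrt(1656.381926) = 40.6987 m/s
V = 40.6987 * 3.6 = 146.5 km/h

146.5


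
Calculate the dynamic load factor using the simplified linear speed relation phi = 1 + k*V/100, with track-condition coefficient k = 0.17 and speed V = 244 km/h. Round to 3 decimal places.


phi = 1 + k * V / 100
phi = 1 + 0.17 * 244 / 100
phi = 1 + 0.4148
phi = 1.415

1.415


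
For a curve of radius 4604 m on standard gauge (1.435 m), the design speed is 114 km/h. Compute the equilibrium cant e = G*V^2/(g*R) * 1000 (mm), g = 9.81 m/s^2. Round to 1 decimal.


Convert speed: V = 114 / 3.6 = 31.6667 m/s
Apply formula: e = 1.435 * 31.6667^2 / (9.81 * 4604)
e = 1.435 * 1002.7778 / 45165.24
e = 0.03186 m = 31.9 mm

31.9


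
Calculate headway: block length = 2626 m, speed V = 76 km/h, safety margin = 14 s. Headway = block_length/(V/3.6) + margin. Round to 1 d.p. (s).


V = 76 / 3.6 = 21.1111 m/s
Block traversal time = 2626 / 21.1111 = 124.3895 s
Headway = 124.3895 + 14
Headway = 138.4 s

138.4


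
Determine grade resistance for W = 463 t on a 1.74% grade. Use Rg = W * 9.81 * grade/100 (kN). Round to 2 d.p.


Rg = W * 9.81 * grade / 100
Rg = 463 * 9.81 * 1.74 / 100
Rg = 4542.03 * 0.0174
Rg = 79.03 kN

79.03


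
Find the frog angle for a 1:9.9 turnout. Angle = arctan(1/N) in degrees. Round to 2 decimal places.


1/N = 1/9.9 = 0.10101
angle = arctan(0.10101) = 0.100669 rad
angle = 0.100669 * 180/pi = 5.77 degrees

5.77


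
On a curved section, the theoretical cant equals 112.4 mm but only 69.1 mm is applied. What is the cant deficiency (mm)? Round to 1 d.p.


Cant deficiency = equilibrium cant - actual cant
CD = 112.4 - 69.1
CD = 43.3 mm

43.3


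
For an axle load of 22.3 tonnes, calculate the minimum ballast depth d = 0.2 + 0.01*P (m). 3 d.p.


d = 0.2 + 0.01 * 22.3
d = 0.2 + 0.223
d = 0.423 m

0.423


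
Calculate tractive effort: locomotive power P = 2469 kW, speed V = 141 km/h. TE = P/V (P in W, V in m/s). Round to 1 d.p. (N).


Convert: P = 2469 kW = 2469000 W
V = 141 / 3.6 = 39.1667 m/s
TE = 2469000 / 39.1667
TE = 63038.3 N

63038.3


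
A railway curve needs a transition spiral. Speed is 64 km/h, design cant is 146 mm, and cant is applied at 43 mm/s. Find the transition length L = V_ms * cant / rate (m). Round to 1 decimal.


Convert speed: V = 64 / 3.6 = 17.7778 m/s
L = 17.7778 * 146 / 43
L = 2595.5556 / 43
L = 60.4 m

60.4


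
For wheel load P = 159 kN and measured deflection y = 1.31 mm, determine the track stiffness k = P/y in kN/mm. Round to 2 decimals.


Track stiffness k = P / y
k = 159 / 1.31
k = 121.37 kN/mm

121.37


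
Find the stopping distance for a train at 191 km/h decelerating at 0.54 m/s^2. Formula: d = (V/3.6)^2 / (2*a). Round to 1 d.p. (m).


Convert speed: V = 191 / 3.6 = 53.0556 m/s
V^2 = 2814.892
d = 2814.892 / (2 * 0.54)
d = 2814.892 / 1.08
d = 2606.4 m

2606.4


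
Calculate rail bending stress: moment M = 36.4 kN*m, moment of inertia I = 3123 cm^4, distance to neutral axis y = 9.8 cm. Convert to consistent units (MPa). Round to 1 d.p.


Convert units:
M = 36.4 kN*m = 36400000 N*mm
y = 9.8 cm = 98 mm
I = 3123 cm^4 = 31230000 mm^4
sigma = 36400000 * 98 / 31230000
sigma = 114.2 MPa

114.2


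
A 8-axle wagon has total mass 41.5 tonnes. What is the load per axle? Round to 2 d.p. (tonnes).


Load per axle = total weight / number of axles
Load = 41.5 / 8
Load = 5.19 tonnes

5.19


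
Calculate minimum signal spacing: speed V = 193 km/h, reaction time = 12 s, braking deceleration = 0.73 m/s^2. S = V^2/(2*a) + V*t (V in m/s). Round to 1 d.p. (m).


V = 193 / 3.6 = 53.6111 m/s
Braking distance = 53.6111^2 / (2*0.73) = 1968.5967 m
Sighting distance = 53.6111 * 12 = 643.3333 m
S = 1968.5967 + 643.3333 = 2611.9 m

2611.9


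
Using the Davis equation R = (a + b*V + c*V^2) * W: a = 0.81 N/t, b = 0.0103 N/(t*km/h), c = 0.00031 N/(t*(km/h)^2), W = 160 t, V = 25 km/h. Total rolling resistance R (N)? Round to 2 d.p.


b*V = 0.0103 * 25 = 0.2575
c*V^2 = 0.00031 * 625 = 0.19375
R_per_t = 0.81 + 0.2575 + 0.19375 = 1.26125 N/t
R_total = 1.26125 * 160 = 201.80 N

201.80


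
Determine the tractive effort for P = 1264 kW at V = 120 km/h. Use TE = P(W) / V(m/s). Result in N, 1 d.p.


Convert: P = 1264 kW = 1264000 W
V = 120 / 3.6 = 33.3333 m/s
TE = 1264000 / 33.3333
TE = 37920.0 N

37920.0


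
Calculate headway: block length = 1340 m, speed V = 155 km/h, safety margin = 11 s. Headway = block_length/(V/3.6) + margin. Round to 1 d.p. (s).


V = 155 / 3.6 = 43.0556 m/s
Block traversal time = 1340 / 43.0556 = 31.1226 s
Headway = 31.1226 + 11
Headway = 42.1 s

42.1


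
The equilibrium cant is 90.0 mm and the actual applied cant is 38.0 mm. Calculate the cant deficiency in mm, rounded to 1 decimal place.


Cant deficiency = equilibrium cant - actual cant
CD = 90.0 - 38.0
CD = 52.0 mm

52.0


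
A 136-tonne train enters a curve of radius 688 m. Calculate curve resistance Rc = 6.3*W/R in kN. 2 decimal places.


Rc = 6.3 * W / R
Rc = 6.3 * 136 / 688
Rc = 856.8 / 688
Rc = 1.25 kN

1.25


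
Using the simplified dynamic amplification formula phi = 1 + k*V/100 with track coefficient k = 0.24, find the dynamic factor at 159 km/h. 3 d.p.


phi = 1 + k * V / 100
phi = 1 + 0.24 * 159 / 100
phi = 1 + 0.3816
phi = 1.382

1.382


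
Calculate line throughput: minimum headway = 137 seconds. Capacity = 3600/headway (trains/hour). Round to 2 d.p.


Capacity = 3600 / headway
Capacity = 3600 / 137
Capacity = 26.28 trains/hour

26.28


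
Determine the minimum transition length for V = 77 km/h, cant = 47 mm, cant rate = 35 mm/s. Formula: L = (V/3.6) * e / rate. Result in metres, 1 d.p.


Convert speed: V = 77 / 3.6 = 21.3889 m/s
L = 21.3889 * 47 / 35
L = 1005.2778 / 35
L = 28.7 m

28.7


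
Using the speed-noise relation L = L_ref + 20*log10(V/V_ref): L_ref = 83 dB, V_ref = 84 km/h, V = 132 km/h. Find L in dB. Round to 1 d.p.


V/V_ref = 132 / 84 = 1.571429
log10(1.571429) = 0.196295
20 * 0.196295 = 3.9259
L = 83 + 3.9259 = 86.9 dB

86.9


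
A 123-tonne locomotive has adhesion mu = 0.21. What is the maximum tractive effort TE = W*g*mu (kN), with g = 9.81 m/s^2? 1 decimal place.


TE_max = W * g * mu
TE_max = 123 * 9.81 * 0.21
TE_max = 1206.63 * 0.21
TE_max = 253.4 kN

253.4


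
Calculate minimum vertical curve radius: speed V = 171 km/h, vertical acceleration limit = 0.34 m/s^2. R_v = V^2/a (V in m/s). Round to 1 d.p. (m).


Convert speed: V = 171 / 3.6 = 47.5 m/s
V^2 = 2256.25 m^2/s^2
R_v = 2256.25 / 0.34
R_v = 6636.0 m

6636.0


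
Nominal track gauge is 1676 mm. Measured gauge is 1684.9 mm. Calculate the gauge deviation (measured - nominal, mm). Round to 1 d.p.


Deviation = measured - nominal
Deviation = 1684.9 - 1676
Deviation = 8.9 mm

8.9


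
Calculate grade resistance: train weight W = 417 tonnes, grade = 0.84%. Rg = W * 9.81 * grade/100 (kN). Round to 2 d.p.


Rg = W * 9.81 * grade / 100
Rg = 417 * 9.81 * 0.84 / 100
Rg = 4090.77 * 0.0084
Rg = 34.36 kN

34.36


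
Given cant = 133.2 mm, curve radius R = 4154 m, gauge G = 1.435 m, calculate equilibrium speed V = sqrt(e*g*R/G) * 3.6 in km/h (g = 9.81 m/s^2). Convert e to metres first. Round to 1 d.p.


Convert cant: e = 133.2 mm = 0.1332 m
V_ms = sqrt(0.1332 * 9.81 * 4154 / 1.435)
V_ms = sqrt(3782.577399) = 61.5027 m/s
V = 61.5027 * 3.6 = 221.4 km/h

221.4


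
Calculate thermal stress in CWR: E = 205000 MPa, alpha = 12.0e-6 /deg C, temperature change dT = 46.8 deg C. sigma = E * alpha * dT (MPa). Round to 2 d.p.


sigma = E * alpha * dT
sigma = 205000 * 12.0e-6 * 46.8
sigma = 2.46 * 46.8
sigma = 115.13 MPa

115.13


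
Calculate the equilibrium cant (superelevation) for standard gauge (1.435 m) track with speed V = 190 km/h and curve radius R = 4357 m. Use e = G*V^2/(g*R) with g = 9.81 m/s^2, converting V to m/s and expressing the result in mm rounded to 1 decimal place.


Convert speed: V = 190 / 3.6 = 52.7778 m/s
Apply formula: e = 1.435 * 52.7778^2 / (9.81 * 4357)
e = 1.435 * 2785.4938 / 42742.17
e = 0.093519 m = 93.5 mm

93.5


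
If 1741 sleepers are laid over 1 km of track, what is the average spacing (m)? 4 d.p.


Spacing = 1000 m / number of sleepers
Spacing = 1000 / 1741
Spacing = 0.5744 m

0.5744


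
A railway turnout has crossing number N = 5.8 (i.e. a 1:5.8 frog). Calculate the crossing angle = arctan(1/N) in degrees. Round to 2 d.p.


1/N = 1/5.8 = 0.172414
angle = arctan(0.172414) = 0.170735 rad
angle = 0.170735 * 180/pi = 9.78 degrees

9.78


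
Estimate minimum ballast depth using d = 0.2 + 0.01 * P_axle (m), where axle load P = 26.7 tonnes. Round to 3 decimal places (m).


d = 0.2 + 0.01 * 26.7
d = 0.2 + 0.267
d = 0.467 m

0.467


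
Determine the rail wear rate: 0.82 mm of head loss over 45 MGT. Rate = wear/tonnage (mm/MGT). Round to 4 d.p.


Wear rate = total wear / cumulative tonnage
Rate = 0.82 / 45
Rate = 0.0182 mm/MGT

0.0182


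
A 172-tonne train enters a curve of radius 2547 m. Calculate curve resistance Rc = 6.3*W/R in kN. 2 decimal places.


Rc = 6.3 * W / R
Rc = 6.3 * 172 / 2547
Rc = 1083.6 / 2547
Rc = 0.43 kN

0.43


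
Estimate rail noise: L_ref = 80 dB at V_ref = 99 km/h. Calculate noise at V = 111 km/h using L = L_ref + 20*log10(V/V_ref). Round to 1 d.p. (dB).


V/V_ref = 111 / 99 = 1.121212
log10(1.121212) = 0.049688
20 * 0.049688 = 0.9938
L = 80 + 0.9938 = 81.0 dB

81.0


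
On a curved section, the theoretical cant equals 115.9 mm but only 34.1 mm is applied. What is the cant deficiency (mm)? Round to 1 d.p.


Cant deficiency = equilibrium cant - actual cant
CD = 115.9 - 34.1
CD = 81.8 mm

81.8


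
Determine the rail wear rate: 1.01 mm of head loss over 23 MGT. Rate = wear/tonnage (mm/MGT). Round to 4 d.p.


Wear rate = total wear / cumulative tonnage
Rate = 1.01 / 23
Rate = 0.0439 mm/MGT

0.0439


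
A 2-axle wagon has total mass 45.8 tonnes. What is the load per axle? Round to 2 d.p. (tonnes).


Load per axle = total weight / number of axles
Load = 45.8 / 2
Load = 22.90 tonnes

22.90


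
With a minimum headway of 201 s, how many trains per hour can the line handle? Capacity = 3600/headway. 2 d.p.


Capacity = 3600 / headway
Capacity = 3600 / 201
Capacity = 17.91 trains/hour

17.91


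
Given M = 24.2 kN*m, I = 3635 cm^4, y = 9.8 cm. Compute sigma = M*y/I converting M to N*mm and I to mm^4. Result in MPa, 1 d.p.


Convert units:
M = 24.2 kN*m = 24200000 N*mm
y = 9.8 cm = 98 mm
I = 3635 cm^4 = 36350000 mm^4
sigma = 24200000 * 98 / 36350000
sigma = 65.2 MPa

65.2


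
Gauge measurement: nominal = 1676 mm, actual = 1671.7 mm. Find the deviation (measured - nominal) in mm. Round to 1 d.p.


Deviation = measured - nominal
Deviation = 1671.7 - 1676
Deviation = -4.3 mm

-4.3


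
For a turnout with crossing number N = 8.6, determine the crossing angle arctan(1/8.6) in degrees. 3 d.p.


1/N = 1/8.6 = 0.116279
angle = arctan(0.116279) = 0.115759 rad
angle = 0.115759 * 180/pi = 6.633 degrees

6.633


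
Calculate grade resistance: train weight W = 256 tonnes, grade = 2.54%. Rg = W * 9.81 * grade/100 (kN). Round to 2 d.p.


Rg = W * 9.81 * grade / 100
Rg = 256 * 9.81 * 2.54 / 100
Rg = 2511.36 * 0.0254
Rg = 63.79 kN

63.79


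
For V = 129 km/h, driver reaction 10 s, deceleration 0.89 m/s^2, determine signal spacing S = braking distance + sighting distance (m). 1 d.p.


V = 129 / 3.6 = 35.8333 m/s
Braking distance = 35.8333^2 / (2*0.89) = 721.3639 m
Sighting distance = 35.8333 * 10 = 358.3333 m
S = 721.3639 + 358.3333 = 1079.7 m

1079.7


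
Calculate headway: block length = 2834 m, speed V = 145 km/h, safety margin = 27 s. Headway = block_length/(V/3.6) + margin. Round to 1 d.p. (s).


V = 145 / 3.6 = 40.2778 m/s
Block traversal time = 2834 / 40.2778 = 70.3614 s
Headway = 70.3614 + 27
Headway = 97.4 s

97.4


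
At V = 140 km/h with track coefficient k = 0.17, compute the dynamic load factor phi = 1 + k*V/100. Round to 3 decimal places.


phi = 1 + k * V / 100
phi = 1 + 0.17 * 140 / 100
phi = 1 + 0.238
phi = 1.238

1.238


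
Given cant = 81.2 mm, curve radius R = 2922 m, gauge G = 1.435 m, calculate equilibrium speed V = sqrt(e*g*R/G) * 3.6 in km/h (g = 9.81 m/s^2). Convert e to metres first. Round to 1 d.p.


Convert cant: e = 81.2 mm = 0.0812 m
V_ms = sqrt(0.0812 * 9.81 * 2922 / 1.435)
V_ms = sqrt(1622.009327) = 40.2742 m/s
V = 40.2742 * 3.6 = 145.0 km/h

145.0


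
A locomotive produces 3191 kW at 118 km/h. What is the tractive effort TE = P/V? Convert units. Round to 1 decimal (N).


Convert: P = 3191 kW = 3191000 W
V = 118 / 3.6 = 32.7778 m/s
TE = 3191000 / 32.7778
TE = 97352.5 N

97352.5


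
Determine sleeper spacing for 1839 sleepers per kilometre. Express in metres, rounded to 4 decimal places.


Spacing = 1000 m / number of sleepers
Spacing = 1000 / 1839
Spacing = 0.5438 m

0.5438


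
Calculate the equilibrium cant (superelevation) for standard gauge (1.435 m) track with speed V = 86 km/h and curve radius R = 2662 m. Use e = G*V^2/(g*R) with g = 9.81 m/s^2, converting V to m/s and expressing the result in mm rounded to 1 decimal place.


Convert speed: V = 86 / 3.6 = 23.8889 m/s
Apply formula: e = 1.435 * 23.8889^2 / (9.81 * 2662)
e = 1.435 * 570.679 / 26114.22
e = 0.031359 m = 31.4 mm

31.4


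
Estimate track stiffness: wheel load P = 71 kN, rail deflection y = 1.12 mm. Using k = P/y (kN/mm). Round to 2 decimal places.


Track stiffness k = P / y
k = 71 / 1.12
k = 63.39 kN/mm

63.39


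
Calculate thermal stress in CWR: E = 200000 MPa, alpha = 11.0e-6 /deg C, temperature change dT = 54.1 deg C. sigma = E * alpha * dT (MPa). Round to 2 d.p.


sigma = E * alpha * dT
sigma = 200000 * 11.0e-6 * 54.1
sigma = 2.2 * 54.1
sigma = 119.02 MPa

119.02


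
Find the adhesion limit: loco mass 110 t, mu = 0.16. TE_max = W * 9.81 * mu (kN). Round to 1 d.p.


TE_max = W * g * mu
TE_max = 110 * 9.81 * 0.16
TE_max = 1079.1 * 0.16
TE_max = 172.7 kN

172.7


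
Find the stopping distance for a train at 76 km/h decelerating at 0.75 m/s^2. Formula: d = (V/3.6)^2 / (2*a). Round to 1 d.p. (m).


Convert speed: V = 76 / 3.6 = 21.1111 m/s
V^2 = 445.679
d = 445.679 / (2 * 0.75)
d = 445.679 / 1.5
d = 297.1 m

297.1


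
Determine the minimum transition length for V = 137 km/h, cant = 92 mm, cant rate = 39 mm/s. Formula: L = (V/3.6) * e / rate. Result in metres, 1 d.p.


Convert speed: V = 137 / 3.6 = 38.0556 m/s
L = 38.0556 * 92 / 39
L = 3501.1111 / 39
L = 89.8 m

89.8


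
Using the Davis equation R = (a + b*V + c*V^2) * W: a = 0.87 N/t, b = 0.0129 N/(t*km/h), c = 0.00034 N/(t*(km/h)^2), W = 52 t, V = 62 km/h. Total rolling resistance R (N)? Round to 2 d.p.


b*V = 0.0129 * 62 = 0.7998
c*V^2 = 0.00034 * 3844 = 1.30696
R_per_t = 0.87 + 0.7998 + 1.30696 = 2.97676 N/t
R_total = 2.97676 * 52 = 154.79 N

154.79


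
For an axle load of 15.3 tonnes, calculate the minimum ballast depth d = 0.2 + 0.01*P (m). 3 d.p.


d = 0.2 + 0.01 * 15.3
d = 0.2 + 0.153
d = 0.353 m

0.353


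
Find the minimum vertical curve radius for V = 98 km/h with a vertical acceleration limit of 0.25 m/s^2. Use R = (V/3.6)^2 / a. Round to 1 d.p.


Convert speed: V = 98 / 3.6 = 27.2222 m/s
V^2 = 741.0494 m^2/s^2
R_v = 741.0494 / 0.25
R_v = 2964.2 m

2964.2


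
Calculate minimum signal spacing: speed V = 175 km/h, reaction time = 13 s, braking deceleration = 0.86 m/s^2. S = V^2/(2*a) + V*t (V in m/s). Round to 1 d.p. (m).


V = 175 / 3.6 = 48.6111 m/s
Braking distance = 48.6111^2 / (2*0.86) = 1373.8605 m
Sighting distance = 48.6111 * 13 = 631.9444 m
S = 1373.8605 + 631.9444 = 2005.8 m

2005.8


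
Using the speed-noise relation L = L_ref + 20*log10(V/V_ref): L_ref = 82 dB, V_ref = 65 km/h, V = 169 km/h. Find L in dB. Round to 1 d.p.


V/V_ref = 169 / 65 = 2.6
log10(2.6) = 0.414973
20 * 0.414973 = 8.2995
L = 82 + 8.2995 = 90.3 dB

90.3


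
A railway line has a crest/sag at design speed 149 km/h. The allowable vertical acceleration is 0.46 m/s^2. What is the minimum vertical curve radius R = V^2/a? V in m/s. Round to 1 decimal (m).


Convert speed: V = 149 / 3.6 = 41.3889 m/s
V^2 = 1713.0401 m^2/s^2
R_v = 1713.0401 / 0.46
R_v = 3724.0 m

3724.0


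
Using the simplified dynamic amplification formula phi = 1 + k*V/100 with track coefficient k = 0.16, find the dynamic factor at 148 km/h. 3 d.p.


phi = 1 + k * V / 100
phi = 1 + 0.16 * 148 / 100
phi = 1 + 0.2368
phi = 1.237

1.237


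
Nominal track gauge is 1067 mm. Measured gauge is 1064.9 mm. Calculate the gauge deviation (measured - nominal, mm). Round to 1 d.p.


Deviation = measured - nominal
Deviation = 1064.9 - 1067
Deviation = -2.1 mm

-2.1


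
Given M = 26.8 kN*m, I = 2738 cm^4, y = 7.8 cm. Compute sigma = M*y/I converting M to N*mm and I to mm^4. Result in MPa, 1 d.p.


Convert units:
M = 26.8 kN*m = 26800000 N*mm
y = 7.8 cm = 78 mm
I = 2738 cm^4 = 27380000 mm^4
sigma = 26800000 * 78 / 27380000
sigma = 76.3 MPa

76.3


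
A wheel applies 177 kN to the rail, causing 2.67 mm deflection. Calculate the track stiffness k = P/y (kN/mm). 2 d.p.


Track stiffness k = P / y
k = 177 / 2.67
k = 66.29 kN/mm

66.29


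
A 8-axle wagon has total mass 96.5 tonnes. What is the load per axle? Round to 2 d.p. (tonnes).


Load per axle = total weight / number of axles
Load = 96.5 / 8
Load = 12.06 tonnes

12.06


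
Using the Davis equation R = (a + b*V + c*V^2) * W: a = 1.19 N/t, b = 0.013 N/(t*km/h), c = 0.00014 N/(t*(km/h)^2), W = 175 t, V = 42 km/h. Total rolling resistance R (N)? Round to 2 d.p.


b*V = 0.013 * 42 = 0.546
c*V^2 = 0.00014 * 1764 = 0.24696
R_per_t = 1.19 + 0.546 + 0.24696 = 1.98296 N/t
R_total = 1.98296 * 175 = 347.02 N

347.02


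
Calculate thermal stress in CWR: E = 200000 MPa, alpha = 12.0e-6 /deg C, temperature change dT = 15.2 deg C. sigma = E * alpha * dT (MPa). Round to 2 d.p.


sigma = E * alpha * dT
sigma = 200000 * 12.0e-6 * 15.2
sigma = 2.4 * 15.2
sigma = 36.48 MPa

36.48


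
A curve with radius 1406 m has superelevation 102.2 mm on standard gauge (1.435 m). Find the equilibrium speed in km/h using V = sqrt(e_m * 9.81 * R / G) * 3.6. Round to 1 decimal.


Convert cant: e = 102.2 mm = 0.1022 m
V_ms = sqrt(0.1022 * 9.81 * 1406 / 1.435)
V_ms = sqrt(982.320761) = 31.342 m/s
V = 31.342 * 3.6 = 112.8 km/h

112.8


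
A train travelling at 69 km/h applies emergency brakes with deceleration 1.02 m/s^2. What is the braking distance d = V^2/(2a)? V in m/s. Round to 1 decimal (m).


Convert speed: V = 69 / 3.6 = 19.1667 m/s
V^2 = 367.3611
d = 367.3611 / (2 * 1.02)
d = 367.3611 / 2.04
d = 180.1 m

180.1


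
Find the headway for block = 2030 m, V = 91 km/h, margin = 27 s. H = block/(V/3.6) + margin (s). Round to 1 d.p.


V = 91 / 3.6 = 25.2778 m/s
Block traversal time = 2030 / 25.2778 = 80.3077 s
Headway = 80.3077 + 27
Headway = 107.3 s

107.3


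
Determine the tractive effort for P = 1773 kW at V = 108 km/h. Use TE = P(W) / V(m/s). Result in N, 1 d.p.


Convert: P = 1773 kW = 1773000 W
V = 108 / 3.6 = 30.0 m/s
TE = 1773000 / 30.0
TE = 59100.0 N

59100.0


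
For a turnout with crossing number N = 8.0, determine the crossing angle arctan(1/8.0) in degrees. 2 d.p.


1/N = 1/8.0 = 0.125
angle = arctan(0.125) = 0.124355 rad
angle = 0.124355 * 180/pi = 7.13 degrees

7.13


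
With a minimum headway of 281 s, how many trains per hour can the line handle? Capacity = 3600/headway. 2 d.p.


Capacity = 3600 / headway
Capacity = 3600 / 281
Capacity = 12.81 trains/hour

12.81


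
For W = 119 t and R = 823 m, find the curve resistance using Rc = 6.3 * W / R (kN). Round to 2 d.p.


Rc = 6.3 * W / R
Rc = 6.3 * 119 / 823
Rc = 749.7 / 823
Rc = 0.91 kN

0.91


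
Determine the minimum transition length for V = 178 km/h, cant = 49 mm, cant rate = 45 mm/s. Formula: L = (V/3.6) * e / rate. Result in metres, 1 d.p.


Convert speed: V = 178 / 3.6 = 49.4444 m/s
L = 49.4444 * 49 / 45
L = 2422.7778 / 45
L = 53.8 m

53.8


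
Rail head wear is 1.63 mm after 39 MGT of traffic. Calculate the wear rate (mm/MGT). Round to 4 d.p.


Wear rate = total wear / cumulative tonnage
Rate = 1.63 / 39
Rate = 0.0418 mm/MGT

0.0418


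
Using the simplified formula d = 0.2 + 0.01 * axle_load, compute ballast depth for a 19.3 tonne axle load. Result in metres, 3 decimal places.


d = 0.2 + 0.01 * 19.3
d = 0.2 + 0.193
d = 0.393 m

0.393


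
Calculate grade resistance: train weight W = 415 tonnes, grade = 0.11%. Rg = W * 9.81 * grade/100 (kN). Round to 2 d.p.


Rg = W * 9.81 * grade / 100
Rg = 415 * 9.81 * 0.11 / 100
Rg = 4071.15 * 0.0011
Rg = 4.48 kN

4.48


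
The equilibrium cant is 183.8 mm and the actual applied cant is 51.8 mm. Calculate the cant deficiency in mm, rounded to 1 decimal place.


Cant deficiency = equilibrium cant - actual cant
CD = 183.8 - 51.8
CD = 132.0 mm

132.0


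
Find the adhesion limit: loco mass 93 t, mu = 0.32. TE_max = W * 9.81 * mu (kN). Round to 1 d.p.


TE_max = W * g * mu
TE_max = 93 * 9.81 * 0.32
TE_max = 912.33 * 0.32
TE_max = 291.9 kN

291.9


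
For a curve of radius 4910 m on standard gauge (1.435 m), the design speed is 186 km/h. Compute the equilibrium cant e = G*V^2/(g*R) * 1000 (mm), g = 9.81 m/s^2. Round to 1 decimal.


Convert speed: V = 186 / 3.6 = 51.6667 m/s
Apply formula: e = 1.435 * 51.6667^2 / (9.81 * 4910)
e = 1.435 * 2669.4444 / 48167.1
e = 0.079528 m = 79.5 mm

79.5
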